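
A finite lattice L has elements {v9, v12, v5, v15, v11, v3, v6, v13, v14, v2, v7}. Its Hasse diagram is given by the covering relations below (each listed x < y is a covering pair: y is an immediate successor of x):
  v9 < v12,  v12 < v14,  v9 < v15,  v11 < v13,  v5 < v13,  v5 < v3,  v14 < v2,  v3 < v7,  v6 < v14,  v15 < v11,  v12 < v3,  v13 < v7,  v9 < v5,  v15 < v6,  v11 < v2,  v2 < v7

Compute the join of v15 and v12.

v14

Common upper bounds of {v15, v12}: v14, v2, v7.
The least among these is v14.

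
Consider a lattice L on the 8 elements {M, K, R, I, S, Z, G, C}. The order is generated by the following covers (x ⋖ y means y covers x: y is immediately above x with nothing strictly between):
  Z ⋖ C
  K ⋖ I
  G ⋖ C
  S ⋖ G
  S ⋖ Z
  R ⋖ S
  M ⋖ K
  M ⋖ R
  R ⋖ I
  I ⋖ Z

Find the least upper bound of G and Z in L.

Common upper bounds of {G, Z}: C.
The least among these is C.

C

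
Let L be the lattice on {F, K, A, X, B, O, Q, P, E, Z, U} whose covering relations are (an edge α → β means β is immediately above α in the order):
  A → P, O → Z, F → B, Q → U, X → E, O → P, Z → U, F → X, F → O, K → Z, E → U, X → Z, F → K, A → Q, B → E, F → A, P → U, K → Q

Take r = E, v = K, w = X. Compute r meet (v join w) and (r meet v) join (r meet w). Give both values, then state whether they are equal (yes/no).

v join w = Z, so r meet (v join w) = E meet Z = X.
r meet v = F and r meet w = X, so (r meet v) join (r meet w) = F join X = X.
Equal: yes.

X; X; yes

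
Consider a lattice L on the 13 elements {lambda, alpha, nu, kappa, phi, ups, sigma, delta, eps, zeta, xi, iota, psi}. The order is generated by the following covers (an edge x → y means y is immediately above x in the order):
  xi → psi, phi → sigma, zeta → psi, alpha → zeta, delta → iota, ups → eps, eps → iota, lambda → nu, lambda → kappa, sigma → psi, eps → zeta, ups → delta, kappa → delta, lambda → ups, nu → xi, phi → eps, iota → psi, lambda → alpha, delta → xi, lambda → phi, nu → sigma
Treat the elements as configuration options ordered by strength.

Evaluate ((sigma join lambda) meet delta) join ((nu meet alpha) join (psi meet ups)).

ups

sigma ∨ lambda = sigma
sigma ∧ delta = lambda
nu ∧ alpha = lambda
psi ∧ ups = ups
lambda ∨ ups = ups
lambda ∨ ups = ups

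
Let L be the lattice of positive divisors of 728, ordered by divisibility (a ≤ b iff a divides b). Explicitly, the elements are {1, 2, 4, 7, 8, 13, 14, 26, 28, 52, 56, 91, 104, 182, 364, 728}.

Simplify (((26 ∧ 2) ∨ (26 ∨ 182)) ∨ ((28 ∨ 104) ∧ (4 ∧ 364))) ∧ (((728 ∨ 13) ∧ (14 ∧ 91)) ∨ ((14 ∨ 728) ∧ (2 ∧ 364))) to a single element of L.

26 ∧ 2 = 2
26 ∨ 182 = 182
2 ∨ 182 = 182
28 ∨ 104 = 728
4 ∧ 364 = 4
728 ∧ 4 = 4
182 ∨ 4 = 364
728 ∨ 13 = 728
14 ∧ 91 = 7
728 ∧ 7 = 7
14 ∨ 728 = 728
2 ∧ 364 = 2
728 ∧ 2 = 2
7 ∨ 2 = 14
364 ∧ 14 = 14

14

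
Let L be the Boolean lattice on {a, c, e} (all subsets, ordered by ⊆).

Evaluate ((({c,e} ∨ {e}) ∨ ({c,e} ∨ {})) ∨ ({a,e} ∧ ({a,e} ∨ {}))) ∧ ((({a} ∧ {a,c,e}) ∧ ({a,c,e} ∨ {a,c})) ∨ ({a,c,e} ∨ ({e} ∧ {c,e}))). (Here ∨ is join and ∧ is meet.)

{a,c,e}

{c,e} ∨ {e} = {c,e}
{c,e} ∨ {} = {c,e}
{c,e} ∨ {c,e} = {c,e}
{a,e} ∨ {} = {a,e}
{a,e} ∧ {a,e} = {a,e}
{c,e} ∨ {a,e} = {a,c,e}
{a} ∧ {a,c,e} = {a}
{a,c,e} ∨ {a,c} = {a,c,e}
{a} ∧ {a,c,e} = {a}
{e} ∧ {c,e} = {e}
{a,c,e} ∨ {e} = {a,c,e}
{a} ∨ {a,c,e} = {a,c,e}
{a,c,e} ∧ {a,c,e} = {a,c,e}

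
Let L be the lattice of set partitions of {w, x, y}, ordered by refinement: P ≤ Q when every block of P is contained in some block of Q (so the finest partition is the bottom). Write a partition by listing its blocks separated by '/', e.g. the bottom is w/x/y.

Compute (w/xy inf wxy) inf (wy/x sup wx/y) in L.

w/xy

w/xy ∧ wxy = w/xy
wy/x ∨ wx/y = wxy
w/xy ∧ wxy = w/xy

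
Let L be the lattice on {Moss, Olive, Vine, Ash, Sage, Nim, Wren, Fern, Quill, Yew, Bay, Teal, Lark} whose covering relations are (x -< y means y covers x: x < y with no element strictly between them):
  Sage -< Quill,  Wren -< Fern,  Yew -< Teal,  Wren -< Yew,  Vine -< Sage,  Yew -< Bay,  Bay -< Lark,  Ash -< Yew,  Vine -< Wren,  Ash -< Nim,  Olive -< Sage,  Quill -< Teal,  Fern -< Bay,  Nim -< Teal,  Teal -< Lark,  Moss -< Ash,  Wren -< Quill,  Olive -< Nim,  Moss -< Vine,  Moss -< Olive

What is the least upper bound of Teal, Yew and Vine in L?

Teal

Common upper bounds of {Teal, Yew, Vine}: Lark, Teal.
The least among these is Teal.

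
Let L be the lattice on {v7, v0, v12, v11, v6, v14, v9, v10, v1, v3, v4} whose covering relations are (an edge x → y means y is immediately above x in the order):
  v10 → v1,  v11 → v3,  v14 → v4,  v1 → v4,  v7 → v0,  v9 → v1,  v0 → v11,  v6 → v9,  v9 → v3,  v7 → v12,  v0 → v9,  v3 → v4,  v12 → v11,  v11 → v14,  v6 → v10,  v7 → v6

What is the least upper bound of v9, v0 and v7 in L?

Common upper bounds of {v9, v0, v7}: v1, v3, v4, v9.
The least among these is v9.

v9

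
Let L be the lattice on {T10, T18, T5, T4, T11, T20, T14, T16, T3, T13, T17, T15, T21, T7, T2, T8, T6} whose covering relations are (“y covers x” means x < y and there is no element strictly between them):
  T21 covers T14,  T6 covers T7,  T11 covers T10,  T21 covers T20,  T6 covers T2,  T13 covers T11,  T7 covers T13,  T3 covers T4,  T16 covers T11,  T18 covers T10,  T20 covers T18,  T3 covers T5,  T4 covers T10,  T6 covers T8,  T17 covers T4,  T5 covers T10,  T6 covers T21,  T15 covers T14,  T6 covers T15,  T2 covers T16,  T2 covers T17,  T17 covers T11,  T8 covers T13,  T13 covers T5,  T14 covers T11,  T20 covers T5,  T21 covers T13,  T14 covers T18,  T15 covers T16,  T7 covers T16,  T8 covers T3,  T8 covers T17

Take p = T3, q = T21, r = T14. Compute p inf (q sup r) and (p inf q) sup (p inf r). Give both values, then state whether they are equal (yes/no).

T5; T5; yes

q sup r = T21, so p inf (q sup r) = T3 inf T21 = T5.
p inf q = T5 and p inf r = T10, so (p inf q) sup (p inf r) = T5 sup T10 = T5.
Equal: yes.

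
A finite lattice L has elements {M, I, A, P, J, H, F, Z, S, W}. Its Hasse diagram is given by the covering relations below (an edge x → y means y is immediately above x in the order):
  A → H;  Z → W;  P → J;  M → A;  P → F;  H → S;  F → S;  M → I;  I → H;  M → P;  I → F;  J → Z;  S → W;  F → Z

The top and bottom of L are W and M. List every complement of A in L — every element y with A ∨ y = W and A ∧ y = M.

J, Z

Need y with A ∨ y = W and A ∧ y = M.
Checking each element gives: J, Z.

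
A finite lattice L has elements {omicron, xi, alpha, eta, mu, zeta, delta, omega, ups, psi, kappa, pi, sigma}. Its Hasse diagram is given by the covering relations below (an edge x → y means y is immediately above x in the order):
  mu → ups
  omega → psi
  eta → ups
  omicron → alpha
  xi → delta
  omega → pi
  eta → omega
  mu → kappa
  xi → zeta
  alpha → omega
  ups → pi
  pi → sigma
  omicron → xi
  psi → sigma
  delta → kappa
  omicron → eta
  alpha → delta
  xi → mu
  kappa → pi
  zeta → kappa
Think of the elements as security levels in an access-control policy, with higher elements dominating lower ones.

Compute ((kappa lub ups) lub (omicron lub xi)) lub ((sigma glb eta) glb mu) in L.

pi

kappa ∨ ups = pi
omicron ∨ xi = xi
pi ∨ xi = pi
sigma ∧ eta = eta
eta ∧ mu = omicron
pi ∨ omicron = pi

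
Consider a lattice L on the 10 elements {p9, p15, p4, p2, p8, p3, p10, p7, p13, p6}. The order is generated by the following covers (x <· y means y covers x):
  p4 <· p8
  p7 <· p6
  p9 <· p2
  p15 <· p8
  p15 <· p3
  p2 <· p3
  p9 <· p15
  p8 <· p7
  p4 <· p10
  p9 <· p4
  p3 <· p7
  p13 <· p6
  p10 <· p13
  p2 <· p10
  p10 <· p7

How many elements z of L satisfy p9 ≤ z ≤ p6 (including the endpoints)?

10

The interval [p9, p6] = {p10, p13, p15, p2, p3, p4, p6, p7, p8, p9}, which has 10 elements.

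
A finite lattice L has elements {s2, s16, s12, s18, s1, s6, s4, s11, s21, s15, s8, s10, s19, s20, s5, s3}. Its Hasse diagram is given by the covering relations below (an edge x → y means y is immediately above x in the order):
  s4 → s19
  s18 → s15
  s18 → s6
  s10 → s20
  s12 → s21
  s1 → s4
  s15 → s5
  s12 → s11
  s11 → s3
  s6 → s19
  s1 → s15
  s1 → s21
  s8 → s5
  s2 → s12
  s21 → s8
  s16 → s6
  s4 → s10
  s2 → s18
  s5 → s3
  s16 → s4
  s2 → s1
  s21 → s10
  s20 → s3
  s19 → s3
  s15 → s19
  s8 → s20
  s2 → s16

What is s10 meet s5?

s21

Common lower bounds of {s10, s5}: s1, s12, s2, s21.
The greatest among these is s21.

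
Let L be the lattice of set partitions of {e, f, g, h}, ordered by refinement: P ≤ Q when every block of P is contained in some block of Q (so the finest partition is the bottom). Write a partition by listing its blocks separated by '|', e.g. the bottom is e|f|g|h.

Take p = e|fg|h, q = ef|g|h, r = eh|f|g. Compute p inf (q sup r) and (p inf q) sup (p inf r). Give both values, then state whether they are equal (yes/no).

q sup r = efh|g, so p inf (q sup r) = e|fg|h inf efh|g = e|f|g|h.
p inf q = e|f|g|h and p inf r = e|f|g|h, so (p inf q) sup (p inf r) = e|f|g|h sup e|f|g|h = e|f|g|h.
Equal: yes.

e|f|g|h; e|f|g|h; yes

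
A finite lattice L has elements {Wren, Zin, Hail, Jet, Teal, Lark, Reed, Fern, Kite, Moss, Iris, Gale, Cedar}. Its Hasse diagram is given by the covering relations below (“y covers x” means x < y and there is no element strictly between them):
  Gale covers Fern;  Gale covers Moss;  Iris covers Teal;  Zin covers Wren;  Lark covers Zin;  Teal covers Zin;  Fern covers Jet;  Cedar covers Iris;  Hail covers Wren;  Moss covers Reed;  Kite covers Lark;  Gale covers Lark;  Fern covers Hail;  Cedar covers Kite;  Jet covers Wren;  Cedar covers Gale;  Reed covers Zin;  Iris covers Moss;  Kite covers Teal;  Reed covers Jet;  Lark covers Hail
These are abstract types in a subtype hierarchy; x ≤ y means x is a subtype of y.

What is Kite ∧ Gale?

Lark

Common lower bounds of {Kite, Gale}: Hail, Lark, Wren, Zin.
The greatest among these is Lark.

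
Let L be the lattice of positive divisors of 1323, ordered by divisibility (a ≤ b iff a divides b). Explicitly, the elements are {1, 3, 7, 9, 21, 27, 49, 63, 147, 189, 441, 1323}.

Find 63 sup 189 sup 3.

189

In the divisibility order, the join is the least common multiple: lcm(63, 189, 3) = 189.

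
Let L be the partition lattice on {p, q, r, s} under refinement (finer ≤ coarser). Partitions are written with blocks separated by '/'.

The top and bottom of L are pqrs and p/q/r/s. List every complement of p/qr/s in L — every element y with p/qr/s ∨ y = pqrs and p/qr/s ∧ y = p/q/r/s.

Need y with p/qr/s ∨ y = pqrs and p/qr/s ∧ y = p/q/r/s.
Checking each element gives: pq/rs, pqs/r, pr/qs, prs/q.

pq/rs, pqs/r, pr/qs, prs/q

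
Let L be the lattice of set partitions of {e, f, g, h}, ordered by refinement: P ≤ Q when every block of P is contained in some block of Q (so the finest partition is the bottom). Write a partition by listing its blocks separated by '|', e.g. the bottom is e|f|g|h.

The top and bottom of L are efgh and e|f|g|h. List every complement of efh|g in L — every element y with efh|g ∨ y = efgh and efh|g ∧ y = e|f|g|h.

eg|f|h, e|fg|h, e|f|gh

Need y with efh|g ∨ y = efgh and efh|g ∧ y = e|f|g|h.
Checking each element gives: eg|f|h, e|fg|h, e|f|gh.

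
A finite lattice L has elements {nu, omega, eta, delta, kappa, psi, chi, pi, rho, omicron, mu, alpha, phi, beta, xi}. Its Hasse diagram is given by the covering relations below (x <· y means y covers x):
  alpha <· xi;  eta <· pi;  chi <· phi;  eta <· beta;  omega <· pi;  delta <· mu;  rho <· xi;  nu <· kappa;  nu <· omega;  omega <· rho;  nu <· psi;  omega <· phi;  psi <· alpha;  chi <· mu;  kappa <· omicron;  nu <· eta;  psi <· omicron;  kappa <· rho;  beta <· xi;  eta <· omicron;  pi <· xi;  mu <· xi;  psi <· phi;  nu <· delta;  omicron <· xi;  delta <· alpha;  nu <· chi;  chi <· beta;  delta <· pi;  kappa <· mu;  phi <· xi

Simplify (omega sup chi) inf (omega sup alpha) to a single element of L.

phi

omega ∨ chi = phi
omega ∨ alpha = xi
phi ∧ xi = phi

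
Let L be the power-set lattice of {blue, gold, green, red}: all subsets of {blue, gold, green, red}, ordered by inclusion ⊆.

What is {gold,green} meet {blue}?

{}

Under ⊆, meet is intersection: {gold,green} ∩ {blue} = {}.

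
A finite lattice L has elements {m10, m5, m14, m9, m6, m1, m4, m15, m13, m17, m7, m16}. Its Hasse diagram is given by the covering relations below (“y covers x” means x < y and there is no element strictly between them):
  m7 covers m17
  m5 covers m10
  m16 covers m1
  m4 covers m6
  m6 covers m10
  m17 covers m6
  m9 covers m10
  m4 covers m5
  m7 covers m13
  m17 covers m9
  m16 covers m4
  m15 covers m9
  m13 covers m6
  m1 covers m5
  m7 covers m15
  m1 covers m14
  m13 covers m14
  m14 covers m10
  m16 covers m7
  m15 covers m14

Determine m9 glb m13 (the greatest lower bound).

m10

Common lower bounds of {m9, m13}: m10.
The greatest among these is m10.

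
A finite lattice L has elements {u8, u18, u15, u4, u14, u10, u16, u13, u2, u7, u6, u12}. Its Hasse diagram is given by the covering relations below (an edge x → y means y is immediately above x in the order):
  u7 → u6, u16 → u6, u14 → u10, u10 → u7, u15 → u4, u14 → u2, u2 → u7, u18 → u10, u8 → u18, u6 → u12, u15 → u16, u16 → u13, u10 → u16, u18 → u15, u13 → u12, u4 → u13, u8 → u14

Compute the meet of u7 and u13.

Common lower bounds of {u7, u13}: u10, u14, u18, u8.
The greatest among these is u10.

u10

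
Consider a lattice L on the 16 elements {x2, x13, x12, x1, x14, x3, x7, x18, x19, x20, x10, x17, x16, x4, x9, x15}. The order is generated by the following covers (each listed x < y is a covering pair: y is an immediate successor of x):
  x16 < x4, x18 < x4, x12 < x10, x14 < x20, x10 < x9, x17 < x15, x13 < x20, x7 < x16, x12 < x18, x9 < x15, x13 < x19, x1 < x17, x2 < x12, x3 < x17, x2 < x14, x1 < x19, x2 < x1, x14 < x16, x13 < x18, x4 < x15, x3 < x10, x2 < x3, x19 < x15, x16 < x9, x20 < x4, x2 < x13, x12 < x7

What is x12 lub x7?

x7

Common upper bounds of {x12, x7}: x15, x16, x4, x7, x9.
The least among these is x7.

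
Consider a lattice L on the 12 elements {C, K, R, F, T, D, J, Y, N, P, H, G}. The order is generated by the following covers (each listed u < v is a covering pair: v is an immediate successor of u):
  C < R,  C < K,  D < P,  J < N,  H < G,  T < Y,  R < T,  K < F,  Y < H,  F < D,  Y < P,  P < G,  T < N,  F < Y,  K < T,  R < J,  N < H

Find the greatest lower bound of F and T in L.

Common lower bounds of {F, T}: C, K.
The greatest among these is K.

K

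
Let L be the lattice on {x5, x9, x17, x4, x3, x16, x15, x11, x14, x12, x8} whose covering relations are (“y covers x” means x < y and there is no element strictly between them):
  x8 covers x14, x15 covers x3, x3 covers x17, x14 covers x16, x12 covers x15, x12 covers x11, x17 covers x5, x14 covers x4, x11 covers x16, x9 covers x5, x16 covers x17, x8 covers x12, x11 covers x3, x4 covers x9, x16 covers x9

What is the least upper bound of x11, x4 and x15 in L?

x8

Common upper bounds of {x11, x4, x15}: x8.
The least among these is x8.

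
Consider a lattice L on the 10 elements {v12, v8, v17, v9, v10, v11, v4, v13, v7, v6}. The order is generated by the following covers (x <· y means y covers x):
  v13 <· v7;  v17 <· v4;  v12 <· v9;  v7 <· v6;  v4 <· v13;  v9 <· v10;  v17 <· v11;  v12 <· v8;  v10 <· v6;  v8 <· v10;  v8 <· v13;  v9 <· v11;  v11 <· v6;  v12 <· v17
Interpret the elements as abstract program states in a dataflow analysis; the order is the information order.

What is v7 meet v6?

v7

Common lower bounds of {v7, v6}: v12, v13, v17, v4, v7, v8.
The greatest among these is v7.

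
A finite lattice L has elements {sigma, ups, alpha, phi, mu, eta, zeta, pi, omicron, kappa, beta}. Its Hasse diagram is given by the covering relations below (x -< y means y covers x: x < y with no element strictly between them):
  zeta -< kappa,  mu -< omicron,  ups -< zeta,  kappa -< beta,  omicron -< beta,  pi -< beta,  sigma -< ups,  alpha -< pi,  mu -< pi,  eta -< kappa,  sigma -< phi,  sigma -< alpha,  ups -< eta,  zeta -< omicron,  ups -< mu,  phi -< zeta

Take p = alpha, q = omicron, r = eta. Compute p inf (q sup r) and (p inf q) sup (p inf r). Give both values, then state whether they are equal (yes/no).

q sup r = beta, so p inf (q sup r) = alpha inf beta = alpha.
p inf q = sigma and p inf r = sigma, so (p inf q) sup (p inf r) = sigma sup sigma = sigma.
Equal: no.

alpha; sigma; no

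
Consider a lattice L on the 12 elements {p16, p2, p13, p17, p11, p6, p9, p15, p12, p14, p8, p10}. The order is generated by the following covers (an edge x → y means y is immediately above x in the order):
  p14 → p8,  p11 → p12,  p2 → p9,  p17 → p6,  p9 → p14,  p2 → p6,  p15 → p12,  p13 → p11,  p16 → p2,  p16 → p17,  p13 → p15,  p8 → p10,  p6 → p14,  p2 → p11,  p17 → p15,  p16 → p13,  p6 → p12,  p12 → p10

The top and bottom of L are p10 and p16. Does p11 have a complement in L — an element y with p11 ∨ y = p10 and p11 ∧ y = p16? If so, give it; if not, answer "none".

For every candidate y, either p11 ∨ y ≠ p10 or p11 ∧ y ≠ p16; no complement exists.

none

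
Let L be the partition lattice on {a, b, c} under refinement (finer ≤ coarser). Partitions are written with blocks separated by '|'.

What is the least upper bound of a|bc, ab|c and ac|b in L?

abc

The join of a|bc, ab|c, ac|b merges any blocks that overlap across the partitions, giving abc.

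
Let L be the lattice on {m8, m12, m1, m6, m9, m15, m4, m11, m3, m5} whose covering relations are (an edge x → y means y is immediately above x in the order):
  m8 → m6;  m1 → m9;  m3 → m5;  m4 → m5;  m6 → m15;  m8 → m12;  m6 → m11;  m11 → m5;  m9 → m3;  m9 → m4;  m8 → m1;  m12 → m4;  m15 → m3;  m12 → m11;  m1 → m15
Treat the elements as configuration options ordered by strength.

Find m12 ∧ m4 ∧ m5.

m12

Common lower bounds of {m12, m4, m5}: m12, m8.
The greatest among these is m12.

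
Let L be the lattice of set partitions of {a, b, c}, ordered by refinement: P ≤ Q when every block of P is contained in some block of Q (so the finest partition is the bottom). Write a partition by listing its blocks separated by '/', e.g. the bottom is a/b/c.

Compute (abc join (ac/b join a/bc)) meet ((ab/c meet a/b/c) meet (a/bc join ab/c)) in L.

ac/b ∨ a/bc = abc
abc ∨ abc = abc
ab/c ∧ a/b/c = a/b/c
a/bc ∨ ab/c = abc
a/b/c ∧ abc = a/b/c
abc ∧ a/b/c = a/b/c

a/b/c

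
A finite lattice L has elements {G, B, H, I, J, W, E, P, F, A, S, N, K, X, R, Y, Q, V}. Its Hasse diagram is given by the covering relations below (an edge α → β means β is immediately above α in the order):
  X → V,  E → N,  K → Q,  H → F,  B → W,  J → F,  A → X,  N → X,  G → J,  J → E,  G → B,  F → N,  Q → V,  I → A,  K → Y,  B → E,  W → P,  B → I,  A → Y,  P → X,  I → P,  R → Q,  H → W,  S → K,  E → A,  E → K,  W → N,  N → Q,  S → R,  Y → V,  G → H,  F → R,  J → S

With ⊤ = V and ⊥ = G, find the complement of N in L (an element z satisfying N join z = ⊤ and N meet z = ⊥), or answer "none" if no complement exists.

none

For every candidate z, either N ∨ z ≠ V or N ∧ z ≠ G; no complement exists.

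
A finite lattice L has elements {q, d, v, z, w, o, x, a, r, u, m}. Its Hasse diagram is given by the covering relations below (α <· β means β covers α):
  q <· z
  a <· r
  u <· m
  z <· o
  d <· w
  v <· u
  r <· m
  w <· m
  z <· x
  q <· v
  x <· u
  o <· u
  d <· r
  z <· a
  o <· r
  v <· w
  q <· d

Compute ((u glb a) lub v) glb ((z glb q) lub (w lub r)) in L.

u

u ∧ a = z
z ∨ v = u
z ∧ q = q
w ∨ r = m
q ∨ m = m
u ∧ m = u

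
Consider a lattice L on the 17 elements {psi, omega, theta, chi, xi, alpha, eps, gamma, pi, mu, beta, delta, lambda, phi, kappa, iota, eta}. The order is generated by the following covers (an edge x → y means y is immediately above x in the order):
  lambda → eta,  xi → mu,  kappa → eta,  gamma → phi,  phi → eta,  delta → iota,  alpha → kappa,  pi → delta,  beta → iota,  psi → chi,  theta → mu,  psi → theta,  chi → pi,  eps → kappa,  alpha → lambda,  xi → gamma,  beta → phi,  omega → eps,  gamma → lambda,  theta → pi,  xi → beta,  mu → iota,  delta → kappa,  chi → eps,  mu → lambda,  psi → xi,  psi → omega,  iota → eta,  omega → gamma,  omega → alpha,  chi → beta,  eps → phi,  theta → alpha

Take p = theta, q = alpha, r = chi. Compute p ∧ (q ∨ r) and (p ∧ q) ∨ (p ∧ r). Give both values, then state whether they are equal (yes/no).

theta; theta; yes

q ∨ r = kappa, so p ∧ (q ∨ r) = theta ∧ kappa = theta.
p ∧ q = theta and p ∧ r = psi, so (p ∧ q) ∨ (p ∧ r) = theta ∨ psi = theta.
Equal: yes.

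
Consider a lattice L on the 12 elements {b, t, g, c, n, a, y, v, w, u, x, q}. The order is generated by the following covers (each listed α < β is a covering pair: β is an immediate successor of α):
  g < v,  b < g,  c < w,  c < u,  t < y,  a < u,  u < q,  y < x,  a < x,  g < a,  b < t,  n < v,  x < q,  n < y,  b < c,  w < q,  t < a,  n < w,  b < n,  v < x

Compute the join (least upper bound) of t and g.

a

Common upper bounds of {t, g}: a, q, u, x.
The least among these is a.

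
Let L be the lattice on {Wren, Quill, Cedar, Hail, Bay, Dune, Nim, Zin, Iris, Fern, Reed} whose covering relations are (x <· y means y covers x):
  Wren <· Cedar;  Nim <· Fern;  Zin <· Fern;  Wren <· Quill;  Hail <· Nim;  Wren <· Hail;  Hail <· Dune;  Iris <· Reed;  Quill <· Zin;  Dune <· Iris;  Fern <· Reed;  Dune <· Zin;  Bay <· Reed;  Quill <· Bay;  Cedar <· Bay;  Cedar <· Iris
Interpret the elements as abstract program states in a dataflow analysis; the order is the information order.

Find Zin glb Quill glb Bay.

Quill

Common lower bounds of {Zin, Quill, Bay}: Quill, Wren.
The greatest among these is Quill.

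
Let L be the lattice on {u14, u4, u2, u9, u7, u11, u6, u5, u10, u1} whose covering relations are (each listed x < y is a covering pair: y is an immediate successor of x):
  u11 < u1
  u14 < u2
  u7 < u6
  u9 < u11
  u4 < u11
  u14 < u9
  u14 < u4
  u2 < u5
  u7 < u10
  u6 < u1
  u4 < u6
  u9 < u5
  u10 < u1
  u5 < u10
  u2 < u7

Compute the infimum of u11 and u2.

Common lower bounds of {u11, u2}: u14.
The greatest among these is u14.

u14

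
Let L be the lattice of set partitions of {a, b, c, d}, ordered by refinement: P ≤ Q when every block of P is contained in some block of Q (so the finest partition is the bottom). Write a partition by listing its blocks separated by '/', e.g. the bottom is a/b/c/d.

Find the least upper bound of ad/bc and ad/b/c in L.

The join of ad/bc and ad/b/c merges any blocks that overlap across the partitions, giving ad/bc.

ad/bc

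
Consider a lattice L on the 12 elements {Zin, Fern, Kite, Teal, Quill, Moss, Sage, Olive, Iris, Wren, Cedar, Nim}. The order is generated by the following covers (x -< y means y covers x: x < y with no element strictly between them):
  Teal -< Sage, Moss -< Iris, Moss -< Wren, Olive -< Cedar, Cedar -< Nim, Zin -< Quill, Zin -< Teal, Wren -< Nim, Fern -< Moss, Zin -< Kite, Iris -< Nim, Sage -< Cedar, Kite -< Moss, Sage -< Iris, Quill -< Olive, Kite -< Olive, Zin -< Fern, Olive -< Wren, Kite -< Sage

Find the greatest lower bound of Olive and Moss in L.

Kite

Common lower bounds of {Olive, Moss}: Kite, Zin.
The greatest among these is Kite.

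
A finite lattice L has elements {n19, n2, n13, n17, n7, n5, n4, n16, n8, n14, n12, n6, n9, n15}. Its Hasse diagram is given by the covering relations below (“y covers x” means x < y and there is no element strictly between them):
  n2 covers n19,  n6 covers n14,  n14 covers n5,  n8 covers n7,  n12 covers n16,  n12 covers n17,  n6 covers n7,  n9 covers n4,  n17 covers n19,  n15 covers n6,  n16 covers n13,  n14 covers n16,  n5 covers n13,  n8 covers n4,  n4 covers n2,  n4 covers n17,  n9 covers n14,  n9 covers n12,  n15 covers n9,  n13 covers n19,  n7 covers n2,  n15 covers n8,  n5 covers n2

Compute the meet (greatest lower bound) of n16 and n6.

Common lower bounds of {n16, n6}: n13, n16, n19.
The greatest among these is n16.

n16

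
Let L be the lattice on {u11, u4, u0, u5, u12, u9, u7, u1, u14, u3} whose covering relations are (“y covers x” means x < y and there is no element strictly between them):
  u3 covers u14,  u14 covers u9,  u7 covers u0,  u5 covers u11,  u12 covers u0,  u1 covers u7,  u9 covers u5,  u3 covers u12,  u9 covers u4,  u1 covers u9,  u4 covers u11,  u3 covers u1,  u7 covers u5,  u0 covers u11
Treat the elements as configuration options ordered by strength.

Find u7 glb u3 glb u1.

u7

Common lower bounds of {u7, u3, u1}: u0, u11, u5, u7.
The greatest among these is u7.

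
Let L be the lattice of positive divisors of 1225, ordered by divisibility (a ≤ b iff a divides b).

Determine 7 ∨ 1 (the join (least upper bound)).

Common upper bounds of {7, 1}: 1225, 175, 245, 35, 49, 7.
The least among these is 7.

7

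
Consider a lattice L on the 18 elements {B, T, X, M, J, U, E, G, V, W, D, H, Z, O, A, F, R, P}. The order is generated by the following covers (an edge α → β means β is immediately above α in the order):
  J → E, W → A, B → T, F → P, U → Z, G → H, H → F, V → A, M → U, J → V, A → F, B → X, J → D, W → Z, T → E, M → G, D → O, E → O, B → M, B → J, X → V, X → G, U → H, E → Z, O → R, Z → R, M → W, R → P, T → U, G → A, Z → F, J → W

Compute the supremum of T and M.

U

Common upper bounds of {T, M}: F, H, P, R, U, Z.
The least among these is U.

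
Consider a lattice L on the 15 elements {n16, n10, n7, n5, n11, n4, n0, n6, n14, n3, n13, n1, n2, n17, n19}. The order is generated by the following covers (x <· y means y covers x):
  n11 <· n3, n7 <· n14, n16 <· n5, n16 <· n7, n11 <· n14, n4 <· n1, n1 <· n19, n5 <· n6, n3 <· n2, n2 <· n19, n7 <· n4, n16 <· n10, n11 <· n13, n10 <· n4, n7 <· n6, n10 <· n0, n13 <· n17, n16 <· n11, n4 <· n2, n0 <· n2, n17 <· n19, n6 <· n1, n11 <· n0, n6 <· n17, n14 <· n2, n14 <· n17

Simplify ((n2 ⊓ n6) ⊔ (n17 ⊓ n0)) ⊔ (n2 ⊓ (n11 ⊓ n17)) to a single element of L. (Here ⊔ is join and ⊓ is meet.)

n14

n2 ∧ n6 = n7
n17 ∧ n0 = n11
n7 ∨ n11 = n14
n11 ∧ n17 = n11
n2 ∧ n11 = n11
n14 ∨ n11 = n14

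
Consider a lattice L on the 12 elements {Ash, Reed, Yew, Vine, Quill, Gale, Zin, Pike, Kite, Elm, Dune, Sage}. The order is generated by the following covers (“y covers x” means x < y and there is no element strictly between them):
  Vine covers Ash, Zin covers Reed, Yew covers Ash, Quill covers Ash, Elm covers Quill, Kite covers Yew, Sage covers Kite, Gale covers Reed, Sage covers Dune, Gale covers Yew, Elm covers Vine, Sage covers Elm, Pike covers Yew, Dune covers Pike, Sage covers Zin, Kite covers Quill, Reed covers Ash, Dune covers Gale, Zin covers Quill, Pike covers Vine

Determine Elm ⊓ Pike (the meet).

Vine

Common lower bounds of {Elm, Pike}: Ash, Vine.
The greatest among these is Vine.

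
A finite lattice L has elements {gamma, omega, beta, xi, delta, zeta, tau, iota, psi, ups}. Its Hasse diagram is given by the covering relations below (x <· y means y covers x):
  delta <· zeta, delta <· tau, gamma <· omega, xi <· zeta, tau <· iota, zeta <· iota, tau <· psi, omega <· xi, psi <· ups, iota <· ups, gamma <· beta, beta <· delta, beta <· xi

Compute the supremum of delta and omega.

Common upper bounds of {delta, omega}: iota, ups, zeta.
The least among these is zeta.

zeta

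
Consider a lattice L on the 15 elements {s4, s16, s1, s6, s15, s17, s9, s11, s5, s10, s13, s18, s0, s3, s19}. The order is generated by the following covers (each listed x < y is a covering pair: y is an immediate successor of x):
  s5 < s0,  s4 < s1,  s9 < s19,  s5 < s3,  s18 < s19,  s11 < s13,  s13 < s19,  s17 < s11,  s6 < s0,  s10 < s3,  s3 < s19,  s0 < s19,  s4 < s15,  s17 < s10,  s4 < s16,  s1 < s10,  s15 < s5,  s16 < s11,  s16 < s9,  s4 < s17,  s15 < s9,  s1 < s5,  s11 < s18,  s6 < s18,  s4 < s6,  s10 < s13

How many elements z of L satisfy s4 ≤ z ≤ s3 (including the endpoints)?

7

The interval [s4, s3] = {s1, s10, s15, s17, s3, s4, s5}, which has 7 elements.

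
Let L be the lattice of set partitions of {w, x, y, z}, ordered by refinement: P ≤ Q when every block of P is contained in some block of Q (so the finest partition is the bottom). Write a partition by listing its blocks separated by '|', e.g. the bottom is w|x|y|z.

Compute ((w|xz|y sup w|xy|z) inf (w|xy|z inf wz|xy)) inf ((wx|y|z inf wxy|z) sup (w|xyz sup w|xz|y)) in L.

w|xz|y ∨ w|xy|z = w|xyz
w|xy|z ∧ wz|xy = w|xy|z
w|xyz ∧ w|xy|z = w|xy|z
wx|y|z ∧ wxy|z = wx|y|z
w|xyz ∨ w|xz|y = w|xyz
wx|y|z ∨ w|xyz = wxyz
w|xy|z ∧ wxyz = w|xy|z

w|xy|z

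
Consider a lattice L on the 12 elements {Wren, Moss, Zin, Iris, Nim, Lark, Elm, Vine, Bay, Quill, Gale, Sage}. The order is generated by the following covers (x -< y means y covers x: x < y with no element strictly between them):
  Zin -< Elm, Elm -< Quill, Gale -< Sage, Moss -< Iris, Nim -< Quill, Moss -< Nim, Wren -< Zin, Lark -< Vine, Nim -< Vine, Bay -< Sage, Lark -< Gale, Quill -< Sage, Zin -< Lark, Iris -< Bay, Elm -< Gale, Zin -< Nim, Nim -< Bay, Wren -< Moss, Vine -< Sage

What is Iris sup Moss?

Iris

Common upper bounds of {Iris, Moss}: Bay, Iris, Sage.
The least among these is Iris.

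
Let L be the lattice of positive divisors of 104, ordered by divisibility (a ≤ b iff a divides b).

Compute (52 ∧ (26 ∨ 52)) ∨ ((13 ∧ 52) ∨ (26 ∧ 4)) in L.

52

26 ∨ 52 = 52
52 ∧ 52 = 52
13 ∧ 52 = 13
26 ∧ 4 = 2
13 ∨ 2 = 26
52 ∨ 26 = 52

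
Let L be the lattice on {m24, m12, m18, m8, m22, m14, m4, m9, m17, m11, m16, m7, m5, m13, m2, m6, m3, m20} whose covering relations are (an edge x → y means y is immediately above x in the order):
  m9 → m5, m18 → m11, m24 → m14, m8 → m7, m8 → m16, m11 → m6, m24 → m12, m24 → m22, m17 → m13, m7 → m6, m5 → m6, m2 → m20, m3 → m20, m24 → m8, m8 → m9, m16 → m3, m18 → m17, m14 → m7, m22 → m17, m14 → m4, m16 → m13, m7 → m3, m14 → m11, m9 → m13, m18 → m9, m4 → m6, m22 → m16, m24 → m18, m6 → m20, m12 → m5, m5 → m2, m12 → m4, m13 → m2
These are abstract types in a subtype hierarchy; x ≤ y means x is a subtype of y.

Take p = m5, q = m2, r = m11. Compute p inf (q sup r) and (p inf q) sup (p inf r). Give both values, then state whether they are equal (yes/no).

q sup r = m20, so p inf (q sup r) = m5 inf m20 = m5.
p inf q = m5 and p inf r = m18, so (p inf q) sup (p inf r) = m5 sup m18 = m5.
Equal: yes.

m5; m5; yes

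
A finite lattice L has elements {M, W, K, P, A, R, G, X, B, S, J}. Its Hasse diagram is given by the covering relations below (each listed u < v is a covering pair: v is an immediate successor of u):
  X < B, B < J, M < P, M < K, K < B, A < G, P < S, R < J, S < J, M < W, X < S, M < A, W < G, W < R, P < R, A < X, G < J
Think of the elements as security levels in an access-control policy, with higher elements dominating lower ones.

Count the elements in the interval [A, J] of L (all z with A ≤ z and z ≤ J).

6

The interval [A, J] = {A, B, G, J, S, X}, which has 6 elements.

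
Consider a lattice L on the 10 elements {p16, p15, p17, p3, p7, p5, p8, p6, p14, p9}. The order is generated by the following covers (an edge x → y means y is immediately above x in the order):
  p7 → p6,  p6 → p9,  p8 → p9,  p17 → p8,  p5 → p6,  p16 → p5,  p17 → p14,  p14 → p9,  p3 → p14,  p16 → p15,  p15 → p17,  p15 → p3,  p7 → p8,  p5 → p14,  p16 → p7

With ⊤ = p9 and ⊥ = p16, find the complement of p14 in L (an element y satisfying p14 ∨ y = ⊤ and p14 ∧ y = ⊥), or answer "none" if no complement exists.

Need y with p14 ∨ y = p9 and p14 ∧ y = p16.
Checking each element gives: p7.

p7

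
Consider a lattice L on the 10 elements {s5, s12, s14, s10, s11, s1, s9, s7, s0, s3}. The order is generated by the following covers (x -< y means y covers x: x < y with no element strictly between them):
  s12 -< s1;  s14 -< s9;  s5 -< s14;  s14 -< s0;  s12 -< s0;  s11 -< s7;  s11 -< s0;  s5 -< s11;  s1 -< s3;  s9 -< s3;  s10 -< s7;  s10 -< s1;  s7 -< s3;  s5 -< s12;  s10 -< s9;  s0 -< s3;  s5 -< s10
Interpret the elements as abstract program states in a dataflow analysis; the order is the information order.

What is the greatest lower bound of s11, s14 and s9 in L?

Common lower bounds of {s11, s14, s9}: s5.
The greatest among these is s5.

s5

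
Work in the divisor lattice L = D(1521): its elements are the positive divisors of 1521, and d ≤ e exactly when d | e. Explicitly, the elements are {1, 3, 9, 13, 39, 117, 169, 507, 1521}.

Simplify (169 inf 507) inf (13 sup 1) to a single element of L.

169 ∧ 507 = 169
13 ∨ 1 = 13
169 ∧ 13 = 13

13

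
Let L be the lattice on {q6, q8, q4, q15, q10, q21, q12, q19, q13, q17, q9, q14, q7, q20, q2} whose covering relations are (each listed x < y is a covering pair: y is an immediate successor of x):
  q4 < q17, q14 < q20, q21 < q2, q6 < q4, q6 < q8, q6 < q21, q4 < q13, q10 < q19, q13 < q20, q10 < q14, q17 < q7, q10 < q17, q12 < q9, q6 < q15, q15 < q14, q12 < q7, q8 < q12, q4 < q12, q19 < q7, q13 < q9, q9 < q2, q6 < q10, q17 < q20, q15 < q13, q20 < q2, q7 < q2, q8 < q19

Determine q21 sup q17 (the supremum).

Common upper bounds of {q21, q17}: q2.
The least among these is q2.

q2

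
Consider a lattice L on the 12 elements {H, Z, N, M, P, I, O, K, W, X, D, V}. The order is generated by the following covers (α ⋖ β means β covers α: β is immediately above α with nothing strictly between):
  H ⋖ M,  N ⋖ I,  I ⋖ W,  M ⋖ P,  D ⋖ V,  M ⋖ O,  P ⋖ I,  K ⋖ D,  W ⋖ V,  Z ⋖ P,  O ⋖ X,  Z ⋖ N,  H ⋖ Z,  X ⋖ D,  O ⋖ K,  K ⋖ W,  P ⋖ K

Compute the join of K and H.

Common upper bounds of {K, H}: D, K, V, W.
The least among these is K.

K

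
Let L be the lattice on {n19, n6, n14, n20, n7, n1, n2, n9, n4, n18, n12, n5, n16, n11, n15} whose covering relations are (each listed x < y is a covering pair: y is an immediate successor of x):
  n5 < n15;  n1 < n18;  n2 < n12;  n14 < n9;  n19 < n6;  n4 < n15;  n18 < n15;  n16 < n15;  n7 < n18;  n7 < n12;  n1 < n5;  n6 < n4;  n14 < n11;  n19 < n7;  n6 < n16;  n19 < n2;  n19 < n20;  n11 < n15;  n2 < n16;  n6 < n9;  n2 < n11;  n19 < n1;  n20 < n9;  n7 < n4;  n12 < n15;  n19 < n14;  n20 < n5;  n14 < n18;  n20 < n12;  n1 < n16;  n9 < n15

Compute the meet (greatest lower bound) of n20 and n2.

Common lower bounds of {n20, n2}: n19.
The greatest among these is n19.

n19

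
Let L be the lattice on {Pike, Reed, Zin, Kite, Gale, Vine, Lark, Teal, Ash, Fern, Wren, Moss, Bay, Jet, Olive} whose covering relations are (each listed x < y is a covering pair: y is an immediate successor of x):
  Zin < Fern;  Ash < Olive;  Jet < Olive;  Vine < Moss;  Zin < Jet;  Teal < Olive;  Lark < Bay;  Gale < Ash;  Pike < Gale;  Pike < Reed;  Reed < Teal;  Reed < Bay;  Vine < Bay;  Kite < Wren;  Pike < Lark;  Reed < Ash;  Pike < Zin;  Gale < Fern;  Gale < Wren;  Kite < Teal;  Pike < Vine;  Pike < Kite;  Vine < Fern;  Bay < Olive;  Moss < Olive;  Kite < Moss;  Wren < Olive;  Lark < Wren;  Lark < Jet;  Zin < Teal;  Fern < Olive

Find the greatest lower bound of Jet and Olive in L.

Jet

Common lower bounds of {Jet, Olive}: Jet, Lark, Pike, Zin.
The greatest among these is Jet.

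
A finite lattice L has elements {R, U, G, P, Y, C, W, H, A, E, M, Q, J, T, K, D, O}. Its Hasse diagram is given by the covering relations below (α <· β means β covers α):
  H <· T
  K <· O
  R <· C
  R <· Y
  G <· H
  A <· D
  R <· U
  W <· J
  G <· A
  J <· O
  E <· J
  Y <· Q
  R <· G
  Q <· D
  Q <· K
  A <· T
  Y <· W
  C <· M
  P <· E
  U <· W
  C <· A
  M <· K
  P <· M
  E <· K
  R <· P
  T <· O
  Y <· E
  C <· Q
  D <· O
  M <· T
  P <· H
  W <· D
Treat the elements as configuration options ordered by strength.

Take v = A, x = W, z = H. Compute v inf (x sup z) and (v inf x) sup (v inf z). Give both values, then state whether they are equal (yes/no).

A; G; no

x sup z = O, so v inf (x sup z) = A inf O = A.
v inf x = R and v inf z = G, so (v inf x) sup (v inf z) = R sup G = G.
Equal: no.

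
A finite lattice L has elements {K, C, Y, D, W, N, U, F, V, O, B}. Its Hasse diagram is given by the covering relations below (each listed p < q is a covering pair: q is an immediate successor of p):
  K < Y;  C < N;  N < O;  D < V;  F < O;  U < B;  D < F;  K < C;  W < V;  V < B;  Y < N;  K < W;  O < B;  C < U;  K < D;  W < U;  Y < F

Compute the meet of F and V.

Common lower bounds of {F, V}: D, K.
The greatest among these is D.

D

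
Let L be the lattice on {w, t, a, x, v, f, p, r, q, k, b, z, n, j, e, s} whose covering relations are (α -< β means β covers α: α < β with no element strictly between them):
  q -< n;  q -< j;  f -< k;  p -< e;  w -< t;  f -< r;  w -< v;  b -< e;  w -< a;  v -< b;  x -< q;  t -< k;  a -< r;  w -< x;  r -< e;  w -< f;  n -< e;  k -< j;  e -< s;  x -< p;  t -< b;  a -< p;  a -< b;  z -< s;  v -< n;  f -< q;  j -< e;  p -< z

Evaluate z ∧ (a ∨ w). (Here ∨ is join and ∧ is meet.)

a ∨ w = a
z ∧ a = a

a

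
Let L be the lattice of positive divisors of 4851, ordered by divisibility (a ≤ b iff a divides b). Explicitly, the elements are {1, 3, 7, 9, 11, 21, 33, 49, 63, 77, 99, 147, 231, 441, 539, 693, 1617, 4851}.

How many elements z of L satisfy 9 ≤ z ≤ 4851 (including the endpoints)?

The interval [9, 4851] = {441, 4851, 63, 693, 9, 99}, which has 6 elements.

6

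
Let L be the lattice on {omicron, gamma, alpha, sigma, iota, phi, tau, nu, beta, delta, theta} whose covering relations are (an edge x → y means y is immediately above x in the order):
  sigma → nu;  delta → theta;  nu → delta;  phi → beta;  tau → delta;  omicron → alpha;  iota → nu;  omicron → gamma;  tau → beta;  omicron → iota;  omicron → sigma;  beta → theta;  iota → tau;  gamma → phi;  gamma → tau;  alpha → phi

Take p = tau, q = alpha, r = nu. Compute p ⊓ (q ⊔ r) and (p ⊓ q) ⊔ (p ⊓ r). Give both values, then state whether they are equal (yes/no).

q ⊔ r = theta, so p ⊓ (q ⊔ r) = tau ⊓ theta = tau.
p ⊓ q = omicron and p ⊓ r = iota, so (p ⊓ q) ⊔ (p ⊓ r) = omicron ⊔ iota = iota.
Equal: no.

tau; iota; no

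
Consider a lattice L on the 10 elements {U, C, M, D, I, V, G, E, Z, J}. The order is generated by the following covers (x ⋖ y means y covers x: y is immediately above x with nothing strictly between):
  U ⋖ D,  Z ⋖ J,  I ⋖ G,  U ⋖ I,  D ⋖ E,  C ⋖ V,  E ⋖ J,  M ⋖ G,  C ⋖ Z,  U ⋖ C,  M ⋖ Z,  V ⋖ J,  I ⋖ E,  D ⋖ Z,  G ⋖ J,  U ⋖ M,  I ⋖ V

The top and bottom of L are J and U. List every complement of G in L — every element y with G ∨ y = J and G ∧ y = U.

Need y with G ∨ y = J and G ∧ y = U.
Checking each element gives: C, D.

C, D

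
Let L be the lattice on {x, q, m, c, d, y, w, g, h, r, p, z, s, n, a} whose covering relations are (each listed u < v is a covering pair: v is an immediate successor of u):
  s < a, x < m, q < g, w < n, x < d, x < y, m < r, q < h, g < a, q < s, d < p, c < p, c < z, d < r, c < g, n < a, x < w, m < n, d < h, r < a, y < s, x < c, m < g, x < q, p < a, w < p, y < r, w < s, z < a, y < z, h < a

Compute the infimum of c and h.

x

Common lower bounds of {c, h}: x.
The greatest among these is x.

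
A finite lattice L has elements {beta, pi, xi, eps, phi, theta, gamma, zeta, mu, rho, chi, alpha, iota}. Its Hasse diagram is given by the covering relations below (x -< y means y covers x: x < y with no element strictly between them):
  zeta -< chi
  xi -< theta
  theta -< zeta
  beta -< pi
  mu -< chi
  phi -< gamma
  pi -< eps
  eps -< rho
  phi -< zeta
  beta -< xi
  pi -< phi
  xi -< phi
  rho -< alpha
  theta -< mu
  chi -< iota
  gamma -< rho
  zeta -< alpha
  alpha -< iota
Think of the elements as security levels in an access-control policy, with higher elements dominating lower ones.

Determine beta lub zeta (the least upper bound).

zeta

Common upper bounds of {beta, zeta}: alpha, chi, iota, zeta.
The least among these is zeta.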